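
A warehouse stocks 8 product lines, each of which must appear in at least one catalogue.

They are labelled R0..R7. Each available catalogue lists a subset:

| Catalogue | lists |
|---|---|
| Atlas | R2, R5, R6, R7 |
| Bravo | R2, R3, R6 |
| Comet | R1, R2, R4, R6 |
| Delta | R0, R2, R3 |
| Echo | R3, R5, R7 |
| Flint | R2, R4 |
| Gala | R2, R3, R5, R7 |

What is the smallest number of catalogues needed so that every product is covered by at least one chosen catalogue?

Take {Comet, Delta, Echo}. Their union is {R0, R1, R2, R3, R4, R5, R6, R7}, which is all 8 products.
Only Delta contains R0, so Delta is forced; the remaining 5 products need at least 2 more catalogues (each remaining catalogue adds at most 3) — so at least 3 catalogues are needed, and 3 is optimal.

3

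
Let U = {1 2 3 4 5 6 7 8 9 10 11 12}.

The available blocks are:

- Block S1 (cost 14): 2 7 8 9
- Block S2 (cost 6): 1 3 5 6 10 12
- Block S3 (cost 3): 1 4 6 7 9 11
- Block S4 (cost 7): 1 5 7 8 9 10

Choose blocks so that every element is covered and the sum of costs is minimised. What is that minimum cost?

S1, S2, S3 together cover every element (S1 ∪ S2 ∪ S3 = {1, 2, 3, 4, 5, 6, 7, 8, 9, 10, 11, 12}); total cost 14 + 6 + 3 = 23.
No covering selection has total cost below 23.

23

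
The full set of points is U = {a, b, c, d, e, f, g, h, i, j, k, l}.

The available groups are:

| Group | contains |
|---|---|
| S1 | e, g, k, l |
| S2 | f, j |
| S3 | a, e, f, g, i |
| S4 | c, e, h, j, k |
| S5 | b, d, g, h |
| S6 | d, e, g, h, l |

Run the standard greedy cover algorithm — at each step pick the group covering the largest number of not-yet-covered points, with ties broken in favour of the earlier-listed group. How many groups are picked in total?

Greedy: pick S3 (covers 5 new) → pick S4 (covers 4 new) → pick S5 (covers 2 new) → pick S1 (covers 1 new). Total picks: 4.

4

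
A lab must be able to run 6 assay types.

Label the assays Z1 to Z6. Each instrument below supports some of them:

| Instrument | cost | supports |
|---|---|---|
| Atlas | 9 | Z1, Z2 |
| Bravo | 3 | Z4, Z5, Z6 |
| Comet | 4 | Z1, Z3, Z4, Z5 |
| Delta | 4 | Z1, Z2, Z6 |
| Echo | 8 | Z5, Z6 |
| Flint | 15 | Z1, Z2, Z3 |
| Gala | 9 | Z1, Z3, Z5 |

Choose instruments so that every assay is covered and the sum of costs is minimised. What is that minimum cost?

Comet, Delta together cover every assay (Comet ∪ Delta = {Z1, Z2, Z3, Z4, Z5, Z6}); total cost 4 + 4 = 8.
The greedy pick Bravo, Comet, Delta costs 11; no covering selection beats 8.

8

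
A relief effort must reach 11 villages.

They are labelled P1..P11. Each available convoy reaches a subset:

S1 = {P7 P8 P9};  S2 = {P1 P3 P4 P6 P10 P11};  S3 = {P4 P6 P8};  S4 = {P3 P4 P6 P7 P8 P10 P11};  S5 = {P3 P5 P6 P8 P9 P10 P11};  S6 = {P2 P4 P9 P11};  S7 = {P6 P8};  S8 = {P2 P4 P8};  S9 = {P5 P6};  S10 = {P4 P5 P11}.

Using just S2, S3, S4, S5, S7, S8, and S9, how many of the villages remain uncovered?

Union of S2, S3, S4, S5, S7, S8, S9 = {P1, P2, P3, P4, P5, P6, P7, P8, P9, P10, P11} — that's every village, so 0 are uncovered.

0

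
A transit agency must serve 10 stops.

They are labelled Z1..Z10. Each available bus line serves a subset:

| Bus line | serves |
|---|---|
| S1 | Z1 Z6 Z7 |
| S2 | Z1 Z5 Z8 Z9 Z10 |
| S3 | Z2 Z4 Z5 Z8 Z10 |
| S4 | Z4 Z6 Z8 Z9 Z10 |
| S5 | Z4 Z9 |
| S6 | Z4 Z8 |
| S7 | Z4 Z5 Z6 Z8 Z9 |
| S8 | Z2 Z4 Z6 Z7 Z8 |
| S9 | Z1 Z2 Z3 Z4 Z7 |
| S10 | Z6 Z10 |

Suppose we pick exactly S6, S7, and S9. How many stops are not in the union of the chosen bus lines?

1

Union of S6, S7, S9 = {Z1, Z2, Z3, Z4, Z5, Z6, Z7, Z8, Z9}.
Not covered: Z10 — 1 stop.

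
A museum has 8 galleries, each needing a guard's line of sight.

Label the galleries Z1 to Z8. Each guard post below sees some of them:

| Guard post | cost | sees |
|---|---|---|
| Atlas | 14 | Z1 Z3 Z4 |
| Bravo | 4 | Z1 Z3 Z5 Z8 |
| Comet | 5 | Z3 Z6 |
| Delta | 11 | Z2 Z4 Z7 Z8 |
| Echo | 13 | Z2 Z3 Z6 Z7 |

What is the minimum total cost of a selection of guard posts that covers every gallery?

20

Bravo, Comet, Delta together cover every gallery (Bravo ∪ Comet ∪ Delta = {Z1, Z2, Z3, Z4, Z5, Z6, Z7, Z8}); total cost 4 + 5 + 11 = 20.
No covering selection has total cost below 20.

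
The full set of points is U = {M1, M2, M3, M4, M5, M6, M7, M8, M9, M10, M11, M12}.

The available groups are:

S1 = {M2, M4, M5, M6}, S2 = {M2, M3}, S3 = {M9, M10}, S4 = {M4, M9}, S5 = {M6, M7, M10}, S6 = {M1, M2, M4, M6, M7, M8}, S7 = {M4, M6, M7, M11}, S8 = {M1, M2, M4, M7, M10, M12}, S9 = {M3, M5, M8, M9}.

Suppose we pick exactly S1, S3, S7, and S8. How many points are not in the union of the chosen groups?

2

Union of S1, S3, S7, S8 = {M1, M2, M4, M5, M6, M7, M9, M10, M11, M12}.
Not covered: M3, M8 — 2 points.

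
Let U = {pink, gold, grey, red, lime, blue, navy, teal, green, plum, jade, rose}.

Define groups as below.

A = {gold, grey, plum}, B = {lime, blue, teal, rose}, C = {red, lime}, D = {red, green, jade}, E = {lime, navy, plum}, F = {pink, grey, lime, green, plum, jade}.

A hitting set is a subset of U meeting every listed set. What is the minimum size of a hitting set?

H = {grey, red, lime} meets every group (each contains at least one member of H), and |H| = 3.
The groups A, B, D are pairwise disjoint, so any hitting set needs a separate item for each — at least 3. Hence 3 is optimal.

3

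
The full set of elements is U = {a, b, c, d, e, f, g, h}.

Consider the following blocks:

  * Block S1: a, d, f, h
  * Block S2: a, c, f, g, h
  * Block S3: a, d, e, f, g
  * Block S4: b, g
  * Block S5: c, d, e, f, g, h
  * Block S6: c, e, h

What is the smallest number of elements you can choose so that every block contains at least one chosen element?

2

T = {g, h} meets every block (each contains at least one member of T), and |T| = 2.
The blocks S4, S6 are pairwise disjoint, so any hitting set needs a separate element for each — at least 2. Hence 2 is optimal.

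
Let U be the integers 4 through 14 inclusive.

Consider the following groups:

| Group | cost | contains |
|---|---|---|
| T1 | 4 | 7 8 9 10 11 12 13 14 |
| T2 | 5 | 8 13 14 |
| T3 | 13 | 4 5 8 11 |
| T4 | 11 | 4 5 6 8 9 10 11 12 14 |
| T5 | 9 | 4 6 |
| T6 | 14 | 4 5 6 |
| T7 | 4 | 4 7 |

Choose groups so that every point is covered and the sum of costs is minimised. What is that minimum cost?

T1, T4 together cover every point (T1 ∪ T4 = {4, 5, 6, 7, 8, 9, 10, 11, 12, 13, 14}); total cost 4 + 11 = 15.
No covering selection has total cost below 15.

15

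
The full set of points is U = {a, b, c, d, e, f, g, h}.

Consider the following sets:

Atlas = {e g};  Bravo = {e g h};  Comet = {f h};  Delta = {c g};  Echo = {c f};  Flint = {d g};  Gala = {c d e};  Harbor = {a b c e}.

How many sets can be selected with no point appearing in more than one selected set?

Comet, Flint, Harbor are pairwise disjoint (Comet={f,h}; Flint={d,g}; Harbor={a,b,c,e}).
Every remaining set overlaps one of these, and no 4 of the listed sets are pairwise disjoint, so 3 is the maximum.

3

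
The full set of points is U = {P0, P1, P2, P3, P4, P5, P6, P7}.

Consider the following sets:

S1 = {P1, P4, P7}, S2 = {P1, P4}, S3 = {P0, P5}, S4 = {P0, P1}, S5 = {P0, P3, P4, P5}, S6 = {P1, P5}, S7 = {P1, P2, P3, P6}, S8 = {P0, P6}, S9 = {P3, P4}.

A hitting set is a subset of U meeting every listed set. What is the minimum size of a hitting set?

The 3 points {P0, P1, P3} hit every set.
The sets S6, S8, S9 are pairwise disjoint, so any hitting set needs a separate point for each — at least 3. Hence 3 is optimal.

3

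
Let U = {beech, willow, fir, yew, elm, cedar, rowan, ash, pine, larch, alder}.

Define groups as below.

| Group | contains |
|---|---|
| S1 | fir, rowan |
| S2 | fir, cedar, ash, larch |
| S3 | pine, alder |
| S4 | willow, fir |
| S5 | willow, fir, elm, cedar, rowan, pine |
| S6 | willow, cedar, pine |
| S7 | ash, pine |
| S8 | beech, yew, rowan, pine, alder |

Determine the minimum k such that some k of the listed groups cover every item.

3

S2 and S5 and S8 together: S2 ∪ S5 ∪ S8 = {beech, willow, fir, yew, elm, cedar, rowan, ash, pine, larch, alder} — every item is covered.
Only S8 contains beech, so S8 is forced; the remaining 6 items need at least 2 more groups (each remaining group adds at most 4) — so at least 3 groups are needed, and 3 is optimal.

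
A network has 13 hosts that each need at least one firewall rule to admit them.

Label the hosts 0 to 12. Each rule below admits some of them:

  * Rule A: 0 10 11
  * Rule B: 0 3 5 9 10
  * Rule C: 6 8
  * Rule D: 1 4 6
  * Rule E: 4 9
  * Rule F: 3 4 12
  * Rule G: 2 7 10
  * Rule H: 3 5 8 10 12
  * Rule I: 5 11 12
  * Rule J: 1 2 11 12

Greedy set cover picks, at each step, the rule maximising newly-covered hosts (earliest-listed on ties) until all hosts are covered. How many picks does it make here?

5

Greedy: pick B (covers 5 new) → pick J (covers 4 new) → pick C (covers 2 new) → pick D (covers 1 new) → pick G (covers 1 new). Total picks: 5.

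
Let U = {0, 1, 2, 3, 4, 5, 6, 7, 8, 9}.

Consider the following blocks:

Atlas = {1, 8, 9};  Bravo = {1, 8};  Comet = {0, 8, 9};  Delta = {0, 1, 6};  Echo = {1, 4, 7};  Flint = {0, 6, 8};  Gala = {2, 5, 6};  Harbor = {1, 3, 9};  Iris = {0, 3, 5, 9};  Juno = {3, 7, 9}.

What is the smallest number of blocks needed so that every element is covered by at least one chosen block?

Comet and Echo and Gala and Juno together: Comet ∪ Echo ∪ Gala ∪ Juno = {0, 1, 2, 3, 4, 5, 6, 7, 8, 9} — every element is covered.
Only Gala contains 2, so Gala is forced; the remaining 7 elements need at least 3 more blocks (each remaining block adds at most 3) — so at least 4 blocks are needed, and 4 is optimal.

4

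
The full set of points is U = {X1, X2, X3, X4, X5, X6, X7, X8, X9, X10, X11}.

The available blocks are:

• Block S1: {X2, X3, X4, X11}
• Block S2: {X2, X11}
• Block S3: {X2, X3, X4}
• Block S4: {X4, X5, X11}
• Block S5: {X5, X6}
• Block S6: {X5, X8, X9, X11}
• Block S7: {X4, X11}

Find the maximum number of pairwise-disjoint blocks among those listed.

S3, S5 are pairwise disjoint (S3={X2,X3,X4}; S5={X5,X6}).
Every remaining block overlaps one of these, and no 3 of the listed blocks are pairwise disjoint, so 2 is the maximum.

2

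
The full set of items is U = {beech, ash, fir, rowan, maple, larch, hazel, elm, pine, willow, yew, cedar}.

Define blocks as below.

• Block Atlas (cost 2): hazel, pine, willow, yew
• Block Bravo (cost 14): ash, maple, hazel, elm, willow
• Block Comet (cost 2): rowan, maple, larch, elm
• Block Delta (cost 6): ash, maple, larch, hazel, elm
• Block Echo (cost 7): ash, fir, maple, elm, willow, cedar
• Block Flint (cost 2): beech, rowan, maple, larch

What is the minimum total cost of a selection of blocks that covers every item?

Atlas, Echo, Flint together cover every item (Atlas ∪ Echo ∪ Flint = {beech, ash, fir, rowan, maple, larch, hazel, elm, pine, willow, yew, cedar}); total cost 2 + 7 + 2 = 11.
The greedy pick Atlas, Comet, Flint, Echo costs 13; no covering selection beats 11.

11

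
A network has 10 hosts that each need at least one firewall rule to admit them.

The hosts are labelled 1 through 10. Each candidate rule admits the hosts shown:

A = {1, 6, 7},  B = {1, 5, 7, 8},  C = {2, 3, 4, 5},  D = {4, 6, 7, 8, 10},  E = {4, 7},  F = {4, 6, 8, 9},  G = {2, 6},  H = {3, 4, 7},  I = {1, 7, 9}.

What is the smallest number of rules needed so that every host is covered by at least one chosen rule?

Take {C, D, I}. Their union is {1, 2, 3, 4, 5, 6, 7, 8, 9, 10}, which is all 10 hosts.
Only D contains 10, so D is forced; the remaining 5 hosts need at least 2 more rules (each remaining rule adds at most 3) — so at least 3 rules are needed, and 3 is optimal.

3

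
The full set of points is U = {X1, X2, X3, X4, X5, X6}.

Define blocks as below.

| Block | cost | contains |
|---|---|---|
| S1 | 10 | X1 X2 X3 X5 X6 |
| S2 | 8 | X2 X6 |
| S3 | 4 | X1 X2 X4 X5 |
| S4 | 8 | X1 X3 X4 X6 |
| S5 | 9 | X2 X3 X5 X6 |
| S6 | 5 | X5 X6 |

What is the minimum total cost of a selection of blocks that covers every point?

S3, S4 together cover every point (S3 ∪ S4 = {X1, X2, X3, X4, X5, X6}); total cost 4 + 8 = 12.
No covering selection has total cost below 12.

12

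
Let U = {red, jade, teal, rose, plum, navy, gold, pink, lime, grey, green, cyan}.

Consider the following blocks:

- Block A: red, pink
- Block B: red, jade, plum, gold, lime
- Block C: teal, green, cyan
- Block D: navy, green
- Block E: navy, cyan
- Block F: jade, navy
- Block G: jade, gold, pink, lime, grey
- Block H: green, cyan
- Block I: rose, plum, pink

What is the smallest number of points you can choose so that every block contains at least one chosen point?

The 4 points {red, navy, pink, cyan} hit every block.
No choice of 3 points meets every block, so 4 is the minimum.

4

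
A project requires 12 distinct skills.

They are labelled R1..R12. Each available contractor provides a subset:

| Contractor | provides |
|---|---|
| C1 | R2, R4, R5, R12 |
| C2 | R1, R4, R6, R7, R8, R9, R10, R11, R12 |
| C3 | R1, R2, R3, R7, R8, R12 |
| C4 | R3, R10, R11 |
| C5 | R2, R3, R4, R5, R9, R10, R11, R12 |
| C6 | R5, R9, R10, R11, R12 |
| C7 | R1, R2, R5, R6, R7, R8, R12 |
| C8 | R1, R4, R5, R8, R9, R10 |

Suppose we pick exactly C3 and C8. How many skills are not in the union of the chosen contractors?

Union of C3, C8 = {R1, R2, R3, R4, R5, R7, R8, R9, R10, R12}.
Not covered: R6, R11 — 2 skills.

2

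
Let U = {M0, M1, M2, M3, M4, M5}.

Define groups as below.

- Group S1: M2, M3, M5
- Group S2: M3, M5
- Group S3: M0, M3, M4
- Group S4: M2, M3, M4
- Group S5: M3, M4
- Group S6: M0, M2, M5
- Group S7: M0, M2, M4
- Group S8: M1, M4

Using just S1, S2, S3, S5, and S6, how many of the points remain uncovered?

1

Union of S1, S2, S3, S5, S6 = {M0, M2, M3, M4, M5}.
Not covered: M1 — 1 point.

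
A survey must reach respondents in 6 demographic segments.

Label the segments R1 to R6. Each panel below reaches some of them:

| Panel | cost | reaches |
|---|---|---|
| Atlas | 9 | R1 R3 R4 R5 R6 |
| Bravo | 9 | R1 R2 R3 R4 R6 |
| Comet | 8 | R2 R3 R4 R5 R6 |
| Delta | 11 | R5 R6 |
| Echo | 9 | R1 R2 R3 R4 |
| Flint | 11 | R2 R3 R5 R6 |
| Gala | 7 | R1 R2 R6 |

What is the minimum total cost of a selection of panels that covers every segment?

Comet, Gala together cover every segment (Comet ∪ Gala = {R1, R2, R3, R4, R5, R6}); total cost 8 + 7 = 15.
No covering selection has total cost below 15.

15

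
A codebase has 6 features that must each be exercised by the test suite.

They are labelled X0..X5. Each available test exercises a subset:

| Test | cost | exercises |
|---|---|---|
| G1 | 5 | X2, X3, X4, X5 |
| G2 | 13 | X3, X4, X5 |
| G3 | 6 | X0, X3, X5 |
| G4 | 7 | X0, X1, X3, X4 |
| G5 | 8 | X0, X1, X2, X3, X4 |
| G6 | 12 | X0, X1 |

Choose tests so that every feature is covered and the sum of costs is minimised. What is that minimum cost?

12

G1, G4 together cover every feature (G1 ∪ G4 = {X0, X1, X2, X3, X4, X5}); total cost 5 + 7 = 12.
No covering selection has total cost below 12.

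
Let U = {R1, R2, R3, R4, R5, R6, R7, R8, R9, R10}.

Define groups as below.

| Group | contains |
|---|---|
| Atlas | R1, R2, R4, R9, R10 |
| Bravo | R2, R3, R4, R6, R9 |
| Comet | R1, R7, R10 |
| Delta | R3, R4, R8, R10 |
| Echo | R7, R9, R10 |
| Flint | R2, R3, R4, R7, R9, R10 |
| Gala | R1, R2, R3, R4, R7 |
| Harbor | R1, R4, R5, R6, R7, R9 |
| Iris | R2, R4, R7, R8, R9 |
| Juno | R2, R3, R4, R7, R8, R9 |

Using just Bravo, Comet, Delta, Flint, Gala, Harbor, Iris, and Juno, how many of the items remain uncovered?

Union of Bravo, Comet, Delta, Flint, Gala, Harbor, Iris, Juno = {R1, R2, R3, R4, R5, R6, R7, R8, R9, R10} — that's every item, so 0 are uncovered.

0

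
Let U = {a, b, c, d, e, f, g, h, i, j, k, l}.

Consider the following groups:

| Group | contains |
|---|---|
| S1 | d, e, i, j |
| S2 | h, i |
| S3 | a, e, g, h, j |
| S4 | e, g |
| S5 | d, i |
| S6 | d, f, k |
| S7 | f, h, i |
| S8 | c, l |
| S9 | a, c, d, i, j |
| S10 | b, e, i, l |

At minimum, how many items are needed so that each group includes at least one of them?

4

T = {c, e, i, k} meets every group (each contains at least one member of T), and |T| = 4.
The groups S2, S4, S6, S8 are pairwise disjoint, so any hitting set needs a separate item for each — at least 4. Hence 4 is optimal.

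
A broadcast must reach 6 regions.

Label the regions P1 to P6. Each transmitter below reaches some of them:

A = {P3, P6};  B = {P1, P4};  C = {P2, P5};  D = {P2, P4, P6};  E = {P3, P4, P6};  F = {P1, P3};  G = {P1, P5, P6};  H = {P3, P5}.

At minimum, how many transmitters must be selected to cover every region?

3

Take {C, E, G}. Their union is {P1, P2, P3, P4, P5, P6}, which is all 6 regions.
No 2 of the 8 transmitters cover everything (all 28 combinations miss at least one region), so 3 is optimal.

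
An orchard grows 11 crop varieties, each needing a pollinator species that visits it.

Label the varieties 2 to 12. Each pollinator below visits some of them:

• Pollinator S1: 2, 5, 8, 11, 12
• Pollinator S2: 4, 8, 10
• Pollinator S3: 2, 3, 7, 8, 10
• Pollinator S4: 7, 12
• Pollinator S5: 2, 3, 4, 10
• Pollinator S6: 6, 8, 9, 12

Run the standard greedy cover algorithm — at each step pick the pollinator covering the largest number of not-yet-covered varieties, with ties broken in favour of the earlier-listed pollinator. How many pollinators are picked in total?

4

Greedy: pick S1 (covers 5 new) → pick S3 (covers 3 new) → pick S6 (covers 2 new) → pick S2 (covers 1 new). Total picks: 4.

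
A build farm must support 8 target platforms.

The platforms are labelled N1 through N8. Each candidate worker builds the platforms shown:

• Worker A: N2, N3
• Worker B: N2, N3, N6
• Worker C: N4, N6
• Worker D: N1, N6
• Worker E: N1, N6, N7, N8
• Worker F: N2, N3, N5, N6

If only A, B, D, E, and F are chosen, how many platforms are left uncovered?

Union of A, B, D, E, F = {N1, N2, N3, N5, N6, N7, N8}.
Not covered: N4 — 1 platform.

1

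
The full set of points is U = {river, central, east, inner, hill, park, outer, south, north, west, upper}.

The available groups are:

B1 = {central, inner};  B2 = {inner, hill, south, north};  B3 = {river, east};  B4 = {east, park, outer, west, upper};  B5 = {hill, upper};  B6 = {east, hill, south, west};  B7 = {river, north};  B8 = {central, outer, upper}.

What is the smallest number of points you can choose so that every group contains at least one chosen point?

H = {river, central, south, upper} meets every group (each contains at least one member of H), and |H| = 4.
No choice of 3 points meets every group, so 4 is the minimum.

4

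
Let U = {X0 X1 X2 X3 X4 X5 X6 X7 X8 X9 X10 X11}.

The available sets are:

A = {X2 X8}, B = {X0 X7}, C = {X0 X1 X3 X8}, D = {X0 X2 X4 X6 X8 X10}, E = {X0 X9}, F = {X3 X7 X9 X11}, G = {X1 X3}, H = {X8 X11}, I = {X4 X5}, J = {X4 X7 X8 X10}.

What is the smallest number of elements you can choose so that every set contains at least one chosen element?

Take T = {X0, X3, X5, X8}. Each listed set contains at least one of these, so T is a hitting set of size 4.
The sets A, E, G, I are pairwise disjoint, so any hitting set needs a separate element for each — at least 4. Hence 4 is optimal.

4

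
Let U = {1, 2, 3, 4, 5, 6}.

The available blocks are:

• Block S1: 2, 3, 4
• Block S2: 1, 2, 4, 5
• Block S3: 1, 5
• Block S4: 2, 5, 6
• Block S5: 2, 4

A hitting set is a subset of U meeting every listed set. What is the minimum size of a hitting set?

2

H = {2, 5} meets every block (each contains at least one member of H), and |H| = 2.
The blocks S3, S5 are pairwise disjoint, so any hitting set needs a separate element for each — at least 2. Hence 2 is optimal.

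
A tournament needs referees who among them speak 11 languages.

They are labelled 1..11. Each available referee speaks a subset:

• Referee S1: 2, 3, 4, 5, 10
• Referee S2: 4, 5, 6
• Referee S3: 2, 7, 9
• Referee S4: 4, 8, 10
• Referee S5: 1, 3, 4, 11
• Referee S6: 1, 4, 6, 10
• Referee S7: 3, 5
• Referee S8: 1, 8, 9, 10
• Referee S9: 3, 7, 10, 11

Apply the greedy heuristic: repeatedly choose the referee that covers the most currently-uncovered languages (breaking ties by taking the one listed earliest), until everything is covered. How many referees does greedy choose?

Greedy: pick S1 (covers 5 new) → pick S8 (covers 3 new) → pick S9 (covers 2 new) → pick S2 (covers 1 new). Total picks: 4.

4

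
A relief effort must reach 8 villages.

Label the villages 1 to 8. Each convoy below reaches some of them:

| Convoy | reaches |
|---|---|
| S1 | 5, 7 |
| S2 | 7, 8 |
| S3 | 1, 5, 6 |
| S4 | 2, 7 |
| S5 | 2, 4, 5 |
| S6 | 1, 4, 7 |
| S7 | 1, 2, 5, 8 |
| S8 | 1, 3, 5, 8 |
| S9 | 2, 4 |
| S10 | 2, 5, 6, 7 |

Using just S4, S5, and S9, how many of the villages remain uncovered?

Union of S4, S5, S9 = {2, 4, 5, 7}.
Not covered: 1, 3, 6, 8 — 4 villages.

4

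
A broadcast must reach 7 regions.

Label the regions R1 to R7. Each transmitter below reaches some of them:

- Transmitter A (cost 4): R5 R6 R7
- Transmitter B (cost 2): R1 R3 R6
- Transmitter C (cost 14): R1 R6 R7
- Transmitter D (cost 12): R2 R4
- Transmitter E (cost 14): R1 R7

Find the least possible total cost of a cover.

A, B, D together cover every region (A ∪ B ∪ D = {R1, R2, R3, R4, R5, R6, R7}); total cost 4 + 2 + 12 = 18.
No covering selection has total cost below 18.

18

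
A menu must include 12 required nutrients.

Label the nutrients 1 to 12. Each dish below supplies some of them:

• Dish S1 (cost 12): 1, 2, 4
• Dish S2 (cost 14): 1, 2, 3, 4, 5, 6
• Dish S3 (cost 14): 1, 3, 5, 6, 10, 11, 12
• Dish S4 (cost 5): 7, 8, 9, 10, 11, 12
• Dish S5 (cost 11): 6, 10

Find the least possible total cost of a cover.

S2, S4 together cover every nutrient (S2 ∪ S4 = {1, 2, 3, 4, 5, 6, 7, 8, 9, 10, 11, 12}); total cost 14 + 5 = 19.
No covering selection has total cost below 19.

19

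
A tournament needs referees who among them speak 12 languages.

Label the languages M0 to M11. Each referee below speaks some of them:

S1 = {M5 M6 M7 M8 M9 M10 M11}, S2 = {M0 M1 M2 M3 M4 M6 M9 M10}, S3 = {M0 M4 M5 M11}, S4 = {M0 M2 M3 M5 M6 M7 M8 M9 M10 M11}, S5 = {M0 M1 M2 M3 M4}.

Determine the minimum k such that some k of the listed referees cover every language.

2

Take {S1, S2}. Their union is {M0, M1, M2, M3, M4, M5, M6, M7, M8, M9, M10, M11}, which is all 12 languages.
No single referee has all 12 languages (the largest, S4, has 10), so 2 is optimal.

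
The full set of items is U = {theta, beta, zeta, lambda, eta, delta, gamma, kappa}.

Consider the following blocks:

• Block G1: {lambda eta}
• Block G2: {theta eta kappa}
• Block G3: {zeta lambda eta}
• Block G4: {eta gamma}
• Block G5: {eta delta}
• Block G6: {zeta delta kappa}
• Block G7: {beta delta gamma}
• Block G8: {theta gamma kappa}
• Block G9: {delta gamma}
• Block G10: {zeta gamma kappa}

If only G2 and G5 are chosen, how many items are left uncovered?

4

Union of G2, G5 = {theta, eta, delta, kappa}.
Not covered: beta, zeta, lambda, gamma — 4 items.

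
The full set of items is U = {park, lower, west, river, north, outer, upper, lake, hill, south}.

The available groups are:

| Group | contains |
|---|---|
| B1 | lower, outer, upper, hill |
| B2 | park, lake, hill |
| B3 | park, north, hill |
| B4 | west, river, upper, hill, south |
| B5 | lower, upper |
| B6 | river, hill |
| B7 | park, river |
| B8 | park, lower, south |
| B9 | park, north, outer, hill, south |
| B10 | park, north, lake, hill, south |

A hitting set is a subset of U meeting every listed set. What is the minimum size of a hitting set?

H = {park, lower, river} meets every group (each contains at least one member of H), and |H| = 3.
No choice of 2 items meets every group, so 3 is the minimum.

3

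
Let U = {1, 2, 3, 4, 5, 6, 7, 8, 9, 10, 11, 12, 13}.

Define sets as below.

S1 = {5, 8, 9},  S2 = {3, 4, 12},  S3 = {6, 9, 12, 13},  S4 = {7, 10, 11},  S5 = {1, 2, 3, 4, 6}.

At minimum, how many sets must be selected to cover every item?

S1, S3, S4, and S5 cover everything between them: the union {1, 2, 3, 4, 5, 6, 7, 8, 9, 10, 11, 12, 13} is all of U.
Only S5 contains 1, so S5 is forced; the remaining 8 items need at least 3 more sets (each remaining set adds at most 3) — so at least 4 sets are needed, and 4 is optimal.

4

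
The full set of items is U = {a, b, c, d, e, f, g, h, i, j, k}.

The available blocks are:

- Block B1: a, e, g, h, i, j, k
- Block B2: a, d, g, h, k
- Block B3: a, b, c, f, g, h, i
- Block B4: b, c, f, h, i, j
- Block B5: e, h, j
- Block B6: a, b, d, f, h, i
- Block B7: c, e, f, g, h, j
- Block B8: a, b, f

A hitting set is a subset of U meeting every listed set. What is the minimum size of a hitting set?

Take T = {a, h}. Each listed block contains at least one of these, so T is a hitting set of size 2.
The blocks B5, B8 are pairwise disjoint, so any hitting set needs a separate item for each — at least 2. Hence 2 is optimal.

2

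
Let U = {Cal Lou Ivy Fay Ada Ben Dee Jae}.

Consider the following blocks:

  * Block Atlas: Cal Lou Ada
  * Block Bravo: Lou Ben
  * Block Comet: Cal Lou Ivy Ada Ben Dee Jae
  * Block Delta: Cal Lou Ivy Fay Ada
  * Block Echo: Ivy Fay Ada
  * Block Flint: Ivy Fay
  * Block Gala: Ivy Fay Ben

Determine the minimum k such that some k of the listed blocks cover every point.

Comet and Delta cover everything between them: the union {Cal, Lou, Ivy, Fay, Ada, Ben, Dee, Jae} is all of U.
No single block has all 8 points (the largest, Comet, has 7), so 2 is optimal.

2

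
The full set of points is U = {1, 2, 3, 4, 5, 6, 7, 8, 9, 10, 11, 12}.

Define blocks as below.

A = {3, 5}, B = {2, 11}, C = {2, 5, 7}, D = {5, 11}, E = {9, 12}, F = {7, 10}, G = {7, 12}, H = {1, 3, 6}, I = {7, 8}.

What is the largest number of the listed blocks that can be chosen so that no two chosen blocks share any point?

4

D, E, H, I are pairwise disjoint (D={5,11}; E={9,12}; H={1,3,6}; I={7,8}).
Every remaining block overlaps one of these, and no 5 of the listed blocks are pairwise disjoint, so 4 is the maximum.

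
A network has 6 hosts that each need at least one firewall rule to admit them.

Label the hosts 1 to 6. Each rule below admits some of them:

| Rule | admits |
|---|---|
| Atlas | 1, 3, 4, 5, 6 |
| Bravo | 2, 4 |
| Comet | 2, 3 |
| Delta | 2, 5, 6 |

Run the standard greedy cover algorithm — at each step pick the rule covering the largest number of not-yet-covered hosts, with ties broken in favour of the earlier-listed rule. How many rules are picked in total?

2

Greedy: pick Atlas (covers 5 new) → pick Bravo (covers 1 new). Total picks: 2.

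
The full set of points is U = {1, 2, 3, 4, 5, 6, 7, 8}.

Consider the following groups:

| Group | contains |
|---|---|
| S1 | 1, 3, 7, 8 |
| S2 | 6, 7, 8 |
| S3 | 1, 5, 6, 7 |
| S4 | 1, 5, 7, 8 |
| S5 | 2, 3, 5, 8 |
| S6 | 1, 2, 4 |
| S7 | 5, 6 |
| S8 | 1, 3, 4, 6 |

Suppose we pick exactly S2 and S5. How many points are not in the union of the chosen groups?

Union of S2, S5 = {2, 3, 5, 6, 7, 8}.
Not covered: 1, 4 — 2 points.

2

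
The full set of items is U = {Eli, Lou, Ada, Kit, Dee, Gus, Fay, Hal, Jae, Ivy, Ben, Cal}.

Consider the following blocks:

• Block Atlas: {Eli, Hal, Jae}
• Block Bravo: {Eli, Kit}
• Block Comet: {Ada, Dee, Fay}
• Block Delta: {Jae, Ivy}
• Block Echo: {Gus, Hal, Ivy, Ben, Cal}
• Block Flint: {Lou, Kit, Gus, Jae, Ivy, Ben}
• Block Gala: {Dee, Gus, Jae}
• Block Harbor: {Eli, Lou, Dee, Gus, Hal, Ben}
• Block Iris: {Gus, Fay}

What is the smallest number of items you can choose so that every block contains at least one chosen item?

The 4 items {Eli, Ada, Gus, Jae} hit every block.
No choice of 3 items meets every block, so 4 is the minimum.

4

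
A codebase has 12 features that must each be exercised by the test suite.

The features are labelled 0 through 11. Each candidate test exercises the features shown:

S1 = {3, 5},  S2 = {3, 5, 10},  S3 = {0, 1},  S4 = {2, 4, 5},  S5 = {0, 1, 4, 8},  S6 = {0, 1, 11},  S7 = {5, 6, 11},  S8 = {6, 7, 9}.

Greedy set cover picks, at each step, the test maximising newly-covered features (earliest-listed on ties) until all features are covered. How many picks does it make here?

5

Greedy: pick S5 (covers 4 new) → pick S2 (covers 3 new) → pick S8 (covers 3 new) → pick S4 (covers 1 new) → pick S6 (covers 1 new). Total picks: 5.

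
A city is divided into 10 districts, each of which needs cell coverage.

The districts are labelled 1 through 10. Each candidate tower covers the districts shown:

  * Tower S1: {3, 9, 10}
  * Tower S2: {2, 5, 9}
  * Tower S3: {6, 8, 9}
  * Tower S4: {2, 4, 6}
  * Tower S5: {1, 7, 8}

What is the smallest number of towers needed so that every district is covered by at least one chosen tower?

4

Take {S1, S2, S4, S5}. Their union is {1, 2, 3, 4, 5, 6, 7, 8, 9, 10}, which is all 10 districts.
Each tower has at most 3 districts, and 3·3 = 9 < 10 — so at least 4 towers are needed, and 4 is optimal.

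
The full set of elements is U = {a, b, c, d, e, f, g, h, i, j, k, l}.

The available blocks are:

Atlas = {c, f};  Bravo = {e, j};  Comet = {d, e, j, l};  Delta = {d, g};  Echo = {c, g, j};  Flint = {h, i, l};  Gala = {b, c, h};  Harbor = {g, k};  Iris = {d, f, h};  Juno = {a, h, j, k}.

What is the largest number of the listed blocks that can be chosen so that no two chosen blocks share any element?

4

Atlas, Bravo, Delta, Flint are pairwise disjoint (Atlas={c,f}; Bravo={e,j}; Delta={d,g}; Flint={h,i,l}).
Every remaining block overlaps one of these, and no 5 of the listed blocks are pairwise disjoint, so 4 is the maximum.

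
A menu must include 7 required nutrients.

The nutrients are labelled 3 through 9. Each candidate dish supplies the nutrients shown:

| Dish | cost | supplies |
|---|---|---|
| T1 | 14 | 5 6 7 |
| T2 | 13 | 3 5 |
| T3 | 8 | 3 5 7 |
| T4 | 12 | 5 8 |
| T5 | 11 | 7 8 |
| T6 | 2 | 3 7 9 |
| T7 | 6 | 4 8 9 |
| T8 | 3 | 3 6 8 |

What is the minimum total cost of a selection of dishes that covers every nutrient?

17

T3, T7, T8 together cover every nutrient (T3 ∪ T7 ∪ T8 = {3, 4, 5, 6, 7, 8, 9}); total cost 8 + 6 + 3 = 17.
The greedy pick T6, T8, T7, T3 costs 19; no covering selection beats 17.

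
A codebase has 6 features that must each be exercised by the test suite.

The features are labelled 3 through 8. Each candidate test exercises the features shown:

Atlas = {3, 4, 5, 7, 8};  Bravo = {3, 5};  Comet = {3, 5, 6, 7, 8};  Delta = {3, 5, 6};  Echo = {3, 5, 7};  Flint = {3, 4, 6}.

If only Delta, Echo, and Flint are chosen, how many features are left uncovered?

1

Union of Delta, Echo, Flint = {3, 4, 5, 6, 7}.
Not covered: 8 — 1 feature.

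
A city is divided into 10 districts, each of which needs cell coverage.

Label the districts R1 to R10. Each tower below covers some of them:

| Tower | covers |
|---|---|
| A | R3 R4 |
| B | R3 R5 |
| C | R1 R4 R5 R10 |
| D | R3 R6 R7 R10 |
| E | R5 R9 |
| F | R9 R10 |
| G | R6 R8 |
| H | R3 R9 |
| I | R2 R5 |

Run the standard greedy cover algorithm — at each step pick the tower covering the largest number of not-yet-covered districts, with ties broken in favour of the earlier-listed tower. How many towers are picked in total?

5

Greedy: pick C (covers 4 new) → pick D (covers 3 new) → pick E (covers 1 new) → pick G (covers 1 new) → pick I (covers 1 new). Total picks: 5.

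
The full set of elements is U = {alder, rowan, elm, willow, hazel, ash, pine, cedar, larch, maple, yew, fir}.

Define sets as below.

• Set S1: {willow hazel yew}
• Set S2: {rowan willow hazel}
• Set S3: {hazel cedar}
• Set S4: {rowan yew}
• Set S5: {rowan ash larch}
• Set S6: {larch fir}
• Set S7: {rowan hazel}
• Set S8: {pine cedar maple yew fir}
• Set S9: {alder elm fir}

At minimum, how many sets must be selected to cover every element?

S1 and S5 and S8 and S9 together: S1 ∪ S5 ∪ S8 ∪ S9 = {alder, rowan, elm, willow, hazel, ash, pine, cedar, larch, maple, yew, fir} — every element is covered.
Only S9 contains alder, so S9 is forced; the remaining 9 elements need at least 3 more sets (each remaining set adds at most 4) — so at least 4 sets are needed, and 4 is optimal.

4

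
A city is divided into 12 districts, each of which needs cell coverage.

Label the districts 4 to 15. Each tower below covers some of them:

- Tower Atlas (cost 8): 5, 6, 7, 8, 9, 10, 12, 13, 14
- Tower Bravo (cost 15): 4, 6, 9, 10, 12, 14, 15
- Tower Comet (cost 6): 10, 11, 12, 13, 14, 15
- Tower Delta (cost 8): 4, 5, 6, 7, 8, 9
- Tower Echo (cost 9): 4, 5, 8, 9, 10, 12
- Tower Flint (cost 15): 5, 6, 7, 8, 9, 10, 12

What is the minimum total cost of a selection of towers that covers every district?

Comet, Delta together cover every district (Comet ∪ Delta = {4, 5, 6, 7, 8, 9, 10, 11, 12, 13, 14, 15}); total cost 6 + 8 = 14.
The greedy pick Atlas, Comet, Delta costs 22; no covering selection beats 14.

14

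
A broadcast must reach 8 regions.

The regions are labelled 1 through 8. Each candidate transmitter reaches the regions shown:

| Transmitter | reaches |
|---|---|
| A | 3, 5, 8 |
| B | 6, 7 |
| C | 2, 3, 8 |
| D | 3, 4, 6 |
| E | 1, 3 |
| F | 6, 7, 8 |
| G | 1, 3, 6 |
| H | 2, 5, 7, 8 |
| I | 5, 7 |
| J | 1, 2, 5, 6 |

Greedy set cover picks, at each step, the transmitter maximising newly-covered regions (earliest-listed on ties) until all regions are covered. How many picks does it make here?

3

Greedy: pick H (covers 4 new) → pick D (covers 3 new) → pick E (covers 1 new). Total picks: 3.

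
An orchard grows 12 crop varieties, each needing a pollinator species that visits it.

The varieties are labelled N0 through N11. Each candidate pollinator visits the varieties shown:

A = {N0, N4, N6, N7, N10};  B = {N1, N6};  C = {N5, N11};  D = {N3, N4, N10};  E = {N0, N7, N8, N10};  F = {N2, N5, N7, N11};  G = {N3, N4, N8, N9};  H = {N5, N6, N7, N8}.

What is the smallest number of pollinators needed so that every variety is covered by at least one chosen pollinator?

B and E and F and G together: B ∪ E ∪ F ∪ G = {N0, N1, N2, N3, N4, N5, N6, N7, N8, N9, N10, N11} — every variety is covered.
Only B contains N1, so B is forced; the remaining 10 varieties need at least 3 more pollinators (each remaining pollinator adds at most 4) — so at least 4 pollinators are needed, and 4 is optimal.

4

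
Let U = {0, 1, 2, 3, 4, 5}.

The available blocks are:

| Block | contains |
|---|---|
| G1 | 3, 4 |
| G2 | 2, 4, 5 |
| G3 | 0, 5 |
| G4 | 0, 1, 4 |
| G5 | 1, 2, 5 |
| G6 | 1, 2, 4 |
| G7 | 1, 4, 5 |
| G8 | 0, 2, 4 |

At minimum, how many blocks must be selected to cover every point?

G1 and G5 and G8 together: G1 ∪ G5 ∪ G8 = {0, 1, 2, 3, 4, 5} — every point is covered.
Only G1 contains 3, so G1 is forced; the remaining 4 points need at least 2 more blocks (each remaining block adds at most 3) — so at least 3 blocks are needed, and 3 is optimal.

3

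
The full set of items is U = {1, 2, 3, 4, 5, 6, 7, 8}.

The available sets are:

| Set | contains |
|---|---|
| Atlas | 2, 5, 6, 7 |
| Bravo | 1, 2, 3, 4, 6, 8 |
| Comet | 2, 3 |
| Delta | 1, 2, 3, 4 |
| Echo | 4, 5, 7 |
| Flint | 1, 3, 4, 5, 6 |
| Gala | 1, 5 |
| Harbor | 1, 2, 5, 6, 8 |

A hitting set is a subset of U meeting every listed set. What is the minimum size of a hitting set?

Take H = {2, 5}. Each listed set contains at least one of these, so H is a hitting set of size 2.
The sets Comet, Echo are pairwise disjoint, so any hitting set needs a separate item for each — at least 2. Hence 2 is optimal.

2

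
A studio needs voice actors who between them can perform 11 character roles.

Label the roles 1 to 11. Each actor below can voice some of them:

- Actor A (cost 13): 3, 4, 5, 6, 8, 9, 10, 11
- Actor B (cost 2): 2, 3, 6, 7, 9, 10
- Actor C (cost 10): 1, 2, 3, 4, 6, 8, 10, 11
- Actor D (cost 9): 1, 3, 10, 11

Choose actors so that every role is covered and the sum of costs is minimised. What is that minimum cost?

A, B, D together cover every role (A ∪ B ∪ D = {1, 2, 3, 4, 5, 6, 7, 8, 9, 10, 11}); total cost 13 + 2 + 9 = 24.
The greedy pick B, C, A costs 25; no covering selection beats 24.

24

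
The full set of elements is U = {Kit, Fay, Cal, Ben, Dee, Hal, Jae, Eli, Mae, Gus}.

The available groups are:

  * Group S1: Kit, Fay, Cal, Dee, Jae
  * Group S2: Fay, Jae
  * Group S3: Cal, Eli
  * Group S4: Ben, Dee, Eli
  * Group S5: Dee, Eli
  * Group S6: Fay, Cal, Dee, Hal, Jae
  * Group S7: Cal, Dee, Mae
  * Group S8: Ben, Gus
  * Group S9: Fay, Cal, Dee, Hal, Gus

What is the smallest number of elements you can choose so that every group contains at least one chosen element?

4

H = {Cal, Ben, Jae, Eli} meets every group (each contains at least one member of H), and |H| = 4.
No choice of 3 elements meets every group, so 4 is the minimum.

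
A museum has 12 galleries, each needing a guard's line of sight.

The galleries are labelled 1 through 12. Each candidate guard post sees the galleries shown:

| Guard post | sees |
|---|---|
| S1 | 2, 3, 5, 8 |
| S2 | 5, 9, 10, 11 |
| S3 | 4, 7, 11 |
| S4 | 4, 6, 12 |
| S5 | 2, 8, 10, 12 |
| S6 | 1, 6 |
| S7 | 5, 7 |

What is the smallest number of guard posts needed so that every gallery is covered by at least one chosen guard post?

5

Take {S1, S2, S4, S6, S7}. Their union is {1, 2, 3, 4, 5, 6, 7, 8, 9, 10, 11, 12}, which is all 12 galleries.
No 4 of the 7 guard posts cover everything (all 35 combinations miss at least one gallery), so 5 is optimal.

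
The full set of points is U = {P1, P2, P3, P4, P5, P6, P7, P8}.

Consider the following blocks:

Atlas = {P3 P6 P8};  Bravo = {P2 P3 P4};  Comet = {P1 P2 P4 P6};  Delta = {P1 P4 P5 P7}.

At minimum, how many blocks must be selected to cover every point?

Atlas and Bravo and Delta together: Atlas ∪ Bravo ∪ Delta = {P1, P2, P3, P4, P5, P6, P7, P8} — every point is covered.
Only Delta contains P5, so Delta is forced; the remaining 4 points need at least 2 more blocks (each remaining block adds at most 3) — so at least 3 blocks are needed, and 3 is optimal.

3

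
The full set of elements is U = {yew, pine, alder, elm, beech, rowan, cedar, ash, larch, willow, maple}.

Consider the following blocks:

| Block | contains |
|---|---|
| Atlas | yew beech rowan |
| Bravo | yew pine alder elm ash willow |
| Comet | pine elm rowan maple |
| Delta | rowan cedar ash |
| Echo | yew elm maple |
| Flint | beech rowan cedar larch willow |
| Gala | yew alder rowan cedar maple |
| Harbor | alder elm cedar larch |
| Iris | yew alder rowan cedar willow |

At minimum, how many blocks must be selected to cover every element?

Bravo and Flint and Gala together: Bravo ∪ Flint ∪ Gala = {yew, pine, alder, elm, beech, rowan, cedar, ash, larch, willow, maple} — every element is covered.
No 2 of the 9 blocks cover everything (all 36 combinations miss at least one element), so 3 is optimal.

3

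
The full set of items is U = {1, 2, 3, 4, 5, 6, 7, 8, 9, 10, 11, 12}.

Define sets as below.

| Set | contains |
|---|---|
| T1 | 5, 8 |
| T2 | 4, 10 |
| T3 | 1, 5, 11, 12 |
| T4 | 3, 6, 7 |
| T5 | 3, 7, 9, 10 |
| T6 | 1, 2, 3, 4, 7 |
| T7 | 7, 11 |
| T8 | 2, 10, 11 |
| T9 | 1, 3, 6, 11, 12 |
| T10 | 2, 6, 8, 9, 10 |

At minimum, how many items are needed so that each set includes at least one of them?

The 4 items {7, 8, 10, 12} hit every set.
No choice of 3 items meets every set, so 4 is the minimum.

4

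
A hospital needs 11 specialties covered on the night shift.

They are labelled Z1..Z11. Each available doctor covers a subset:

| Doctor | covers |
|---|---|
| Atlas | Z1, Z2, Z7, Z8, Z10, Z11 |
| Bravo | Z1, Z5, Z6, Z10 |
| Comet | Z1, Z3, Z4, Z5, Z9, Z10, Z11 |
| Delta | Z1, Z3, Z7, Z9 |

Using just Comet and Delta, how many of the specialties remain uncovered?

Union of Comet, Delta = {Z1, Z3, Z4, Z5, Z7, Z9, Z10, Z11}.
Not covered: Z2, Z6, Z8 — 3 specialties.

3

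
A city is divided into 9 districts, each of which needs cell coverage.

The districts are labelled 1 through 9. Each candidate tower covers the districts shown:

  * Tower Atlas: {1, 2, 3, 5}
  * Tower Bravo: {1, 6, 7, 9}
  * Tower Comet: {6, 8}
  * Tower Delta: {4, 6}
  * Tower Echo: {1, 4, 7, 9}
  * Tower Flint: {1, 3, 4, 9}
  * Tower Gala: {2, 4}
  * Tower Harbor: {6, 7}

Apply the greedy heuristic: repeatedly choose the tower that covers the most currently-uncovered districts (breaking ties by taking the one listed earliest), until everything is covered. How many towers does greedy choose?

Greedy: pick Atlas (covers 4 new) → pick Bravo (covers 3 new) → pick Comet (covers 1 new) → pick Delta (covers 1 new). Total picks: 4.
(The true minimum cover uses only 3 towers, so greedy is not optimal here.)

4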